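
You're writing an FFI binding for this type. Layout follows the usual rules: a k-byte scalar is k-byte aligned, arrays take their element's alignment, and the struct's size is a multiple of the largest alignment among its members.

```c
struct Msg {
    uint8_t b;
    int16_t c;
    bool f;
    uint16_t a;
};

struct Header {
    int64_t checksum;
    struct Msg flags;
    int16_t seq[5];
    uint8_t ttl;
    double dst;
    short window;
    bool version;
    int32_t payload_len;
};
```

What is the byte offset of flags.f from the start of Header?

12

Msg: b at 0 (size 1, align 1) → ends 1; pad 1 to align 2 for c; c at 2 (size 2, align 2) → ends 4; f at 4 (size 1, align 1) → ends 5; pad 1 to align 2 for a; a at 6 (size 2, align 2) → ends 8; total 8 bytes, alignment 2
checksum at 0 (size 8, align 8) → ends 8
flags at 8 (size 8, align 2) → ends 16
within Msg: f at 4
8 + 4 = 12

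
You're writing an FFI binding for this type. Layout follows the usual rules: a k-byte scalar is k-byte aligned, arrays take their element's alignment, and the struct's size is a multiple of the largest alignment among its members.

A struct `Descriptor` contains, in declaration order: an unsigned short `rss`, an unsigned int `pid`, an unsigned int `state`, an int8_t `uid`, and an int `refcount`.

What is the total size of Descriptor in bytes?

rss at 0 (size 2, align 2) → ends 2
pad 2 to align 4 for pid
pid at 4 (size 4, align 4) → ends 8
state at 8 (size 4, align 4) → ends 12
uid at 12 (size 1, align 1) → ends 13
pad 3 to align 4 for refcount
refcount at 16 (size 4, align 4) → ends 20
total 20 bytes, alignment 4

20 bytes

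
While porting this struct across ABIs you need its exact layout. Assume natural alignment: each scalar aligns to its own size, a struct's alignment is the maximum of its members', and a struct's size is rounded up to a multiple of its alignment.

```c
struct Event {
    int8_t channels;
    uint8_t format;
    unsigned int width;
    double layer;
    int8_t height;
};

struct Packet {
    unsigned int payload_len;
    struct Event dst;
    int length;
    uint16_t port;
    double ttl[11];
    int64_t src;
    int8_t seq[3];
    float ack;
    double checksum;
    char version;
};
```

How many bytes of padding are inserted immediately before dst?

Event: channels at 0 (size 1, align 1) → ends 1; format at 1 (size 1, align 1) → ends 2; pad 2 to align 4 for width; width at 4 (size 4, align 4) → ends 8; layer at 8 (size 8, align 8) → ends 16; height at 16 (size 1, align 1) → ends 17; tail pad 7 to reach multiple of 8; total 24 bytes, alignment 8
payload_len at 0 (size 4, align 4) → ends 4
pad 4 to align 8 for dst
dst at 8 (size 24, align 8) → ends 32

4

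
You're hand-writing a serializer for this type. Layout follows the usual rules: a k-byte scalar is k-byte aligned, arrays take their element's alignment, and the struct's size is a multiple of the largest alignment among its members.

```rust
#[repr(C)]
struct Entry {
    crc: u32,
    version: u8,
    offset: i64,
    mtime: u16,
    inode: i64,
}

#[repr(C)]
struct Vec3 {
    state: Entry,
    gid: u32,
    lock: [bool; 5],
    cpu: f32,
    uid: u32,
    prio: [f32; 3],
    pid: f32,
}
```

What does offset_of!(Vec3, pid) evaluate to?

64

Entry: @0: crc [4B, align 4] → 4; @4: version [1B, align 1] → 5; +3 pad (align 8); @8: offset [8B, align 8] → 16; @16: mtime [2B, align 2] → 18; +6 pad (align 8); @24: inode [8B, align 8] → 32; size 32, align 8
@0: state [32B, align 8] → 32
@32: gid [4B, align 4] → 36
@36: lock [5B, align 1] → 41
+3 pad (align 4)
@44: cpu [4B, align 4] → 48
@48: uid [4B, align 4] → 52
@52: prio [12B, align 4] → 64
@64: pid [4B, align 4] → 68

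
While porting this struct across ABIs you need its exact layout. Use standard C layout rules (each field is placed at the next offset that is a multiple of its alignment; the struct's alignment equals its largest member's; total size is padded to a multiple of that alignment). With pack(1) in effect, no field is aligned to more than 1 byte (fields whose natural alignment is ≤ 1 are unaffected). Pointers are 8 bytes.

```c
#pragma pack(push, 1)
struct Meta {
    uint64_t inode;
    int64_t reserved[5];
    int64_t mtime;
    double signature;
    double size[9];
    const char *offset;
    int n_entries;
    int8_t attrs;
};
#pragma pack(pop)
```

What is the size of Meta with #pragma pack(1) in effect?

inode at 0 (size 8, align 1) → ends 8
reserved at 8 (size 40, align 1) → ends 48
mtime at 48 (size 8, align 1) → ends 56
signature at 56 (size 8, align 1) → ends 64
size at 64 (size 72, align 1) → ends 136
offset at 136 (size 8, align 1) → ends 144
n_entries at 144 (size 4, align 1) → ends 148
attrs at 148 (size 1, align 1) → ends 149
total 149 bytes, alignment 1

149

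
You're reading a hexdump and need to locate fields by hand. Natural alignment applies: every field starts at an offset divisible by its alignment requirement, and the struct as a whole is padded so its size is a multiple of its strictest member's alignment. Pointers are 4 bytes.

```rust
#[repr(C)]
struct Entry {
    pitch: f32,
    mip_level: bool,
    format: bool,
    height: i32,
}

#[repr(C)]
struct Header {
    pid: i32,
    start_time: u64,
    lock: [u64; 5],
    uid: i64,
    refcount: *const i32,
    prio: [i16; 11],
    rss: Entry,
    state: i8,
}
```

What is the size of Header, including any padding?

112 bytes

Entry: 0..4  pitch  (4B, 4-aligned); 4..5  mip_level  (1B, 1-aligned); 5..6  format  (1B, 1-aligned); 6..8  -- padding (2B); 8..12  height  (4B, 4-aligned); sizeof = 12, alignof = 4
0..4  pid  (4B, 4-aligned)
4..8  -- padding (4B)
8..16  start_time  (8B, 8-aligned)
16..56  lock  (40B, 8-aligned)
56..64  uid  (8B, 8-aligned)
64..68  refcount  (4B, 4-aligned)
68..90  prio  (22B, 2-aligned)
90..92  -- padding (2B)
92..104  rss  (12B, 4-aligned)
104..105  state  (1B, 1-aligned)
105..112  -- tail padding (7B)
sizeof = 112, alignof = 8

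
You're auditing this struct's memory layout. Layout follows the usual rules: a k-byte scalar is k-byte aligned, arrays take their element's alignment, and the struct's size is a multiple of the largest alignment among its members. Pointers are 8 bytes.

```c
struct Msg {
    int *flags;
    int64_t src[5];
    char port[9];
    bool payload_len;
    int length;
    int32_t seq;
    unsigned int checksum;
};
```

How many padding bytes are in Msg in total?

2

0..8  flags  (8B, 8-aligned)
8..48  src  (40B, 8-aligned)
48..57  port  (9B, 1-aligned)
57..58  payload_len  (1B, 1-aligned)
58..60  -- padding (2B)
60..64  length  (4B, 4-aligned)
64..68  seq  (4B, 4-aligned)
68..72  checksum  (4B, 4-aligned)
sizeof = 72, alignof = 8
data bytes 70, size 72 → padding 2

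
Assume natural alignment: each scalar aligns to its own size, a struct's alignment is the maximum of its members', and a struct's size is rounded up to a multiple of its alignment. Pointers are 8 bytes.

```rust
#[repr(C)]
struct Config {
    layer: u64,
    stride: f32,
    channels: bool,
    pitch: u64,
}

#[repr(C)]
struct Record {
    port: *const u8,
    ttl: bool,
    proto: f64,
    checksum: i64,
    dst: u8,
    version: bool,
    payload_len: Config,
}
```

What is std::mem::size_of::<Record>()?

64

Config: @0: layer [8B, align 8] → 8; @8: stride [4B, align 4] → 12; @12: channels [1B, align 1] → 13; +3 pad (align 8); @16: pitch [8B, align 8] → 24; size 24, align 8
@0: port [8B, align 8] → 8
@8: ttl [1B, align 1] → 9
+7 pad (align 8)
@16: proto [8B, align 8] → 24
@24: checksum [8B, align 8] → 32
@32: dst [1B, align 1] → 33
@33: version [1B, align 1] → 34
+6 pad (align 8)
@40: payload_len [24B, align 8] → 64
size 64, align 8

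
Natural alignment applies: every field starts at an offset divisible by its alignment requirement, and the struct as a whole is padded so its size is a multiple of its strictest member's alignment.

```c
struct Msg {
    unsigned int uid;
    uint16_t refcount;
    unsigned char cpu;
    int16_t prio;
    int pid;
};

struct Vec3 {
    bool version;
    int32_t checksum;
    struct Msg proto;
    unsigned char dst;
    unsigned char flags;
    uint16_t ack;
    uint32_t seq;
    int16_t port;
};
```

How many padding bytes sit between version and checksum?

Msg: @0: uid [4B, align 4] → 4; @4: refcount [2B, align 2] → 6; @6: cpu [1B, align 1] → 7; +1 pad (align 2); @8: prio [2B, align 2] → 10; +2 pad (align 4); @12: pid [4B, align 4] → 16; size 16, align 4
@0: version [1B, align 1] → 1
+3 pad (align 4)
@4: checksum [4B, align 4] → 8

3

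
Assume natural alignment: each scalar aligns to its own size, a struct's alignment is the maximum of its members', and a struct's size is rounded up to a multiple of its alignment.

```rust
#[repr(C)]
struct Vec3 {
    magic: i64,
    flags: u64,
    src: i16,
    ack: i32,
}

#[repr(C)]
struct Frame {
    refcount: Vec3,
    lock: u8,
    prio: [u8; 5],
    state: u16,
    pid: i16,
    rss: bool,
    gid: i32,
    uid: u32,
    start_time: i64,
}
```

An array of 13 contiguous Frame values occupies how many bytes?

Vec3: 0..8  magic  (8B, 8-aligned); 8..16  flags  (8B, 8-aligned); 16..18  src  (2B, 2-aligned); 18..20  -- padding (2B); 20..24  ack  (4B, 4-aligned); sizeof = 24, alignof = 8
0..24  refcount  (24B, 8-aligned)
24..25  lock  (1B, 1-aligned)
25..30  prio  (5B, 1-aligned)
30..32  state  (2B, 2-aligned)
32..34  pid  (2B, 2-aligned)
34..35  rss  (1B, 1-aligned)
35..36  -- padding (1B)
36..40  gid  (4B, 4-aligned)
40..44  uid  (4B, 4-aligned)
44..48  -- padding (4B)
48..56  start_time  (8B, 8-aligned)
sizeof = 56, alignof = 8
array of 13: 13 × 56 = 728

728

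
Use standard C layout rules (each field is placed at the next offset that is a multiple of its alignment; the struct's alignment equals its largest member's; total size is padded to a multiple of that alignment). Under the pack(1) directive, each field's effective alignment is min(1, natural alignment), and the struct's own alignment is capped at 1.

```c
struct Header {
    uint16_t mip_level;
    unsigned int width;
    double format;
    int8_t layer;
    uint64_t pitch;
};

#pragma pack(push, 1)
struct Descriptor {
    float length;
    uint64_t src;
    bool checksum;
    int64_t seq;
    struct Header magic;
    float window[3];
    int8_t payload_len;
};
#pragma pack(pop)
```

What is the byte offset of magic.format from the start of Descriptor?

29

Header: mip_level at 0 (size 2, align 2) → ends 2; pad 2 to align 4 for width; width at 4 (size 4, align 4) → ends 8; format at 8 (size 8, align 8) → ends 16; layer at 16 (size 1, align 1) → ends 17; pad 7 to align 8 for pitch; pitch at 24 (size 8, align 8) → ends 32; total 32 bytes, alignment 8
length at 0 (size 4, align 1) → ends 4
src at 4 (size 8, align 1) → ends 12
checksum at 12 (size 1, align 1) → ends 13
seq at 13 (size 8, align 1) → ends 21
magic at 21 (size 32, align 1) → ends 53
within Header: format at 8
21 + 8 = 29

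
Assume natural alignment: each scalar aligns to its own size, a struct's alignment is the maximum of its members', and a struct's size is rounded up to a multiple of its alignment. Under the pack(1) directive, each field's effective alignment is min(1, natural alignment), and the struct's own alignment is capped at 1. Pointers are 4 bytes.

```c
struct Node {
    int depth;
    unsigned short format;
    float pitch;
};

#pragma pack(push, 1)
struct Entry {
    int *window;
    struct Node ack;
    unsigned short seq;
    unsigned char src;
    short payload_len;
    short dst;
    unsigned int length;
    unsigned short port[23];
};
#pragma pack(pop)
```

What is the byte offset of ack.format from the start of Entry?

Node: 0..4  depth  (4B, 4-aligned); 4..6  format  (2B, 2-aligned); 6..8  -- padding (2B); 8..12  pitch  (4B, 4-aligned); sizeof = 12, alignof = 4
0..4  window  (4B, 1-aligned)
4..16  ack  (12B, 1-aligned)
within Node: format at 4
4 + 4 = 8

8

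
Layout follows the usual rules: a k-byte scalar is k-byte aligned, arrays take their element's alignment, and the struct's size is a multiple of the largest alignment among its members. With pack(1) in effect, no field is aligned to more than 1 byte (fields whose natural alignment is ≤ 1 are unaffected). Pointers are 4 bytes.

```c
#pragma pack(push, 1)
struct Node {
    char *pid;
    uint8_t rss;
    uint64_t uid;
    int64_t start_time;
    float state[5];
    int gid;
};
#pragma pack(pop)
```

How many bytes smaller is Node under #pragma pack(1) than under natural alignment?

3

natural layout:
  pid at 0 (size 4, align 4) → ends 4
  rss at 4 (size 1, align 1) → ends 5
  pad 3 to align 8 for uid
  uid at 8 (size 8, align 8) → ends 16
  start_time at 16 (size 8, align 8) → ends 24
  state at 24 (size 20, align 4) → ends 44
  gid at 44 (size 4, align 4) → ends 48
  total 48 bytes, alignment 8
packed(1) layout:
  pid at 0 (size 4, align 1) → ends 4
  rss at 4 (size 1, align 1) → ends 5
  uid at 5 (size 8, align 1) → ends 13
  start_time at 13 (size 8, align 1) → ends 21
  state at 21 (size 20, align 1) → ends 41
  gid at 41 (size 4, align 1) → ends 45
  total 45 bytes, alignment 1
48 − 45 = 3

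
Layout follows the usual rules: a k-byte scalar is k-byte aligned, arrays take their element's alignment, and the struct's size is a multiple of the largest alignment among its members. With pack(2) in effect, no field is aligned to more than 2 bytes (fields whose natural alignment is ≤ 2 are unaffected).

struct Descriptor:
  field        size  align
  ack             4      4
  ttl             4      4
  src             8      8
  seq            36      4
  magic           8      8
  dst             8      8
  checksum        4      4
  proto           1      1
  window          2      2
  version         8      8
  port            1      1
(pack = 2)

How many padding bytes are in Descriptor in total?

2

ack at 0 (size 4, align 2) → ends 4
ttl at 4 (size 4, align 2) → ends 8
src at 8 (size 8, align 2) → ends 16
seq at 16 (size 36, align 2) → ends 52
magic at 52 (size 8, align 2) → ends 60
dst at 60 (size 8, align 2) → ends 68
checksum at 68 (size 4, align 2) → ends 72
proto at 72 (size 1, align 1) → ends 73
pad 1 to align 2 for window
window at 74 (size 2, align 2) → ends 76
version at 76 (size 8, align 2) → ends 84
port at 84 (size 1, align 1) → ends 85
tail pad 1 to reach multiple of 2
total 86 bytes, alignment 2
data bytes 84, size 86 → padding 2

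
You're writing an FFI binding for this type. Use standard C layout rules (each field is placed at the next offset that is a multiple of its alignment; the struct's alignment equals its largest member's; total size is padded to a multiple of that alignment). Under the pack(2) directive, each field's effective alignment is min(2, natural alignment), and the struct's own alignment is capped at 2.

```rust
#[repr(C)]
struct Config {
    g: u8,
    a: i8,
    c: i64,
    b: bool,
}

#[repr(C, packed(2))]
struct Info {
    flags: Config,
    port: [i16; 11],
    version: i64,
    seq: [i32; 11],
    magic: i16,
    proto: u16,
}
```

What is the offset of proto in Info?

100

Config: g at 0 (size 1, align 1) → ends 1; a at 1 (size 1, align 1) → ends 2; pad 6 to align 8 for c; c at 8 (size 8, align 8) → ends 16; b at 16 (size 1, align 1) → ends 17; tail pad 7 to reach multiple of 8; total 24 bytes, alignment 8
flags at 0 (size 24, align 2) → ends 24
port at 24 (size 22, align 2) → ends 46
version at 46 (size 8, align 2) → ends 54
seq at 54 (size 44, align 2) → ends 98
magic at 98 (size 2, align 2) → ends 100
proto at 100 (size 2, align 2) → ends 102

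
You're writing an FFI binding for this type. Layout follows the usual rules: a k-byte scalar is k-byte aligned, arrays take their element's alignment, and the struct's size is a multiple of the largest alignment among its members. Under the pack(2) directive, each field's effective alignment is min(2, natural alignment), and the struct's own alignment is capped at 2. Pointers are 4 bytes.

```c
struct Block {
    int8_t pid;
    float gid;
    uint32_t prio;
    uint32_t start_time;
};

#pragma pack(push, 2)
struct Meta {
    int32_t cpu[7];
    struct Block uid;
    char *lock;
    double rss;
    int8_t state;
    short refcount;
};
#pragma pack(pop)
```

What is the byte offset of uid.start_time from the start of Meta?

40

Block: @0: pid [1B, align 1] → 1; +3 pad (align 4); @4: gid [4B, align 4] → 8; @8: prio [4B, align 4] → 12; @12: start_time [4B, align 4] → 16; size 16, align 4
@0: cpu [28B, align 2] → 28
@28: uid [16B, align 2] → 44
within Block: start_time at 12
28 + 12 = 40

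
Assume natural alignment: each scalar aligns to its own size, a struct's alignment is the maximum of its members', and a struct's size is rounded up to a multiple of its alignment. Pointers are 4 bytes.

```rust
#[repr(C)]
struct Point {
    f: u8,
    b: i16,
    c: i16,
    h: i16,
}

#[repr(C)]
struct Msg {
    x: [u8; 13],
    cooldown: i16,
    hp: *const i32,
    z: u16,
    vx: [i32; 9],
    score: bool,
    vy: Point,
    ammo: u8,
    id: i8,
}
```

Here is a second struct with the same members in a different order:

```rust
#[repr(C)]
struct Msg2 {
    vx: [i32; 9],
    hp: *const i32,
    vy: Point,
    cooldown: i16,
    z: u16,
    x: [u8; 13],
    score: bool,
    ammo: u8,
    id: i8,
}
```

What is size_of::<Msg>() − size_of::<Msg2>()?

4

Point: @0: f [1B, align 1] → 1; +1 pad (align 2); @2: b [2B, align 2] → 4; @4: c [2B, align 2] → 6; @6: h [2B, align 2] → 8; size 8, align 2
@0: x [13B, align 1] → 13
+1 pad (align 2)
@14: cooldown [2B, align 2] → 16
@16: hp [4B, align 4] → 20
@20: z [2B, align 2] → 22
+2 pad (align 4)
@24: vx [36B, align 4] → 60
@60: score [1B, align 1] → 61
+1 pad (align 2)
@62: vy [8B, align 2] → 70
@70: ammo [1B, align 1] → 71
@71: id [1B, align 1] → 72
size 72, align 4
— Msg2 —
@0: vx [36B, align 4] → 36
@36: hp [4B, align 4] → 40
@40: vy [8B, align 2] → 48
@48: cooldown [2B, align 2] → 50
@50: z [2B, align 2] → 52
@52: x [13B, align 1] → 65
@65: score [1B, align 1] → 66
@66: ammo [1B, align 1] → 67
@67: id [1B, align 1] → 68
size 68, align 4
72 − 68 = 4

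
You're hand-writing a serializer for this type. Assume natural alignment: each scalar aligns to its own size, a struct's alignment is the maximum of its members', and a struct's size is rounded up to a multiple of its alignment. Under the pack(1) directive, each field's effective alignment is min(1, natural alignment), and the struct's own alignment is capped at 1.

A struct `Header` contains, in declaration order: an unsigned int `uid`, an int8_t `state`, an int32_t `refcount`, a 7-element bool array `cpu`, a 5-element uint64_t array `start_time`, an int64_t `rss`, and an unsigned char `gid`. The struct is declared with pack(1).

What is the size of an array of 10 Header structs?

uid at 0 (size 4, align 1) → ends 4
state at 4 (size 1, align 1) → ends 5
refcount at 5 (size 4, align 1) → ends 9
cpu at 9 (size 7, align 1) → ends 16
start_time at 16 (size 40, align 1) → ends 56
rss at 56 (size 8, align 1) → ends 64
gid at 64 (size 1, align 1) → ends 65
total 65 bytes, alignment 1
array of 10: 10 × 65 = 650

650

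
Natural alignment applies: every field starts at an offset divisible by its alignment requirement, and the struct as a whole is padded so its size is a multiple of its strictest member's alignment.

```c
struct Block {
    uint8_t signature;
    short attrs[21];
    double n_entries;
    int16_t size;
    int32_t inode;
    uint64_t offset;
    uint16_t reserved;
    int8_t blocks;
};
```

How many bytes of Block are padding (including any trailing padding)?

0..1  signature  (1B, 1-aligned)
1..2  -- padding (1B)
2..44  attrs  (42B, 2-aligned)
44..48  -- padding (4B)
48..56  n_entries  (8B, 8-aligned)
56..58  size  (2B, 2-aligned)
58..60  -- padding (2B)
60..64  inode  (4B, 4-aligned)
64..72  offset  (8B, 8-aligned)
72..74  reserved  (2B, 2-aligned)
74..75  blocks  (1B, 1-aligned)
75..80  -- tail padding (5B)
sizeof = 80, alignof = 8
data bytes 68, size 80 → padding 12

12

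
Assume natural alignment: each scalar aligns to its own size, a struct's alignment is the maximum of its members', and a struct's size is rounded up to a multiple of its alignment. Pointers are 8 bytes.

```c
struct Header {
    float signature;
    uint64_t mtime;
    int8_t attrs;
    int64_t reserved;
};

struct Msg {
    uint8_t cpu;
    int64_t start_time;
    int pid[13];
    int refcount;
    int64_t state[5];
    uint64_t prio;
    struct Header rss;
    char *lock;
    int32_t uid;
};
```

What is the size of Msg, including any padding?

Header: signature at 0 (size 4, align 4) → ends 4; pad 4 to align 8 for mtime; mtime at 8 (size 8, align 8) → ends 16; attrs at 16 (size 1, align 1) → ends 17; pad 7 to align 8 for reserved; reserved at 24 (size 8, align 8) → ends 32; total 32 bytes, alignment 8
cpu at 0 (size 1, align 1) → ends 1
pad 7 to align 8 for start_time
start_time at 8 (size 8, align 8) → ends 16
pid at 16 (size 52, align 4) → ends 68
refcount at 68 (size 4, align 4) → ends 72
state at 72 (size 40, align 8) → ends 112
prio at 112 (size 8, align 8) → ends 120
rss at 120 (size 32, align 8) → ends 152
lock at 152 (size 8, align 8) → ends 160
uid at 160 (size 4, align 4) → ends 164
tail pad 4 to reach multiple of 8
total 168 bytes, alignment 8

168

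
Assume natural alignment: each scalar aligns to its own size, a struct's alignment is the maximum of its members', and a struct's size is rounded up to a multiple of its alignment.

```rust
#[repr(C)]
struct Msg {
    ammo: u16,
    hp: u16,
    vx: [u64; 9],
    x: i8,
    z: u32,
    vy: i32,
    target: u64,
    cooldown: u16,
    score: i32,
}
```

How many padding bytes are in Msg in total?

13

ammo at 0 (size 2, align 2) → ends 2
hp at 2 (size 2, align 2) → ends 4
pad 4 to align 8 for vx
vx at 8 (size 72, align 8) → ends 80
x at 80 (size 1, align 1) → ends 81
pad 3 to align 4 for z
z at 84 (size 4, align 4) → ends 88
vy at 88 (size 4, align 4) → ends 92
pad 4 to align 8 for target
target at 96 (size 8, align 8) → ends 104
cooldown at 104 (size 2, align 2) → ends 106
pad 2 to align 4 for score
score at 108 (size 4, align 4) → ends 112
total 112 bytes, alignment 8
data bytes 99, size 112 → padding 13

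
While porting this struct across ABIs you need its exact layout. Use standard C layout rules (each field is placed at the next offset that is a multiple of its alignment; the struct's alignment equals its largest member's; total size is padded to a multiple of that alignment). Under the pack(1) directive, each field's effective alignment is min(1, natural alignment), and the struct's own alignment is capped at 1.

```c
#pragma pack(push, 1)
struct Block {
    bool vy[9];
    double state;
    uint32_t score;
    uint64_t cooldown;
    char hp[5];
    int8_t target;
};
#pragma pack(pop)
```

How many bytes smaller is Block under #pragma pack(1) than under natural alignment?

natural layout:
  vy at 0 (size 9, align 1) → ends 9
  pad 7 to align 8 for state
  state at 16 (size 8, align 8) → ends 24
  score at 24 (size 4, align 4) → ends 28
  pad 4 to align 8 for cooldown
  cooldown at 32 (size 8, align 8) → ends 40
  hp at 40 (size 5, align 1) → ends 45
  target at 45 (size 1, align 1) → ends 46
  tail pad 2 to reach multiple of 8
  total 48 bytes, alignment 8
packed(1) layout:
  vy at 0 (size 9, align 1) → ends 9
  state at 9 (size 8, align 1) → ends 17
  score at 17 (size 4, align 1) → ends 21
  cooldown at 21 (size 8, align 1) → ends 29
  hp at 29 (size 5, align 1) → ends 34
  target at 34 (size 1, align 1) → ends 35
  total 35 bytes, alignment 1
48 − 35 = 13

13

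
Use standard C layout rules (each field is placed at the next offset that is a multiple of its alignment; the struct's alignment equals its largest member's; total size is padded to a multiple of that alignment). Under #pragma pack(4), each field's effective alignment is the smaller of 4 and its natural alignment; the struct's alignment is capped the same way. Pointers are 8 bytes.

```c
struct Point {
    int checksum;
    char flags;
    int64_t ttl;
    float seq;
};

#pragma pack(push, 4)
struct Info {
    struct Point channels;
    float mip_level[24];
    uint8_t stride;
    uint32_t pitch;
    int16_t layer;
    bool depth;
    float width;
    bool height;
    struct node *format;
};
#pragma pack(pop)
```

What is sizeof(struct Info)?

148 bytes

Point: checksum at 0 (size 4, align 4) → ends 4; flags at 4 (size 1, align 1) → ends 5; pad 3 to align 8 for ttl; ttl at 8 (size 8, align 8) → ends 16; seq at 16 (size 4, align 4) → ends 20; tail pad 4 to reach multiple of 8; total 24 bytes, alignment 8
channels at 0 (size 24, align 4) → ends 24
mip_level at 24 (size 96, align 4) → ends 120
stride at 120 (size 1, align 1) → ends 121
pad 3 to align 4 for pitch
pitch at 124 (size 4, align 4) → ends 128
layer at 128 (size 2, align 2) → ends 130
depth at 130 (size 1, align 1) → ends 131
pad 1 to align 4 for width
width at 132 (size 4, align 4) → ends 136
height at 136 (size 1, align 1) → ends 137
pad 3 to align 4 for format
format at 140 (size 8, align 4) → ends 148
total 148 bytes, alignment 4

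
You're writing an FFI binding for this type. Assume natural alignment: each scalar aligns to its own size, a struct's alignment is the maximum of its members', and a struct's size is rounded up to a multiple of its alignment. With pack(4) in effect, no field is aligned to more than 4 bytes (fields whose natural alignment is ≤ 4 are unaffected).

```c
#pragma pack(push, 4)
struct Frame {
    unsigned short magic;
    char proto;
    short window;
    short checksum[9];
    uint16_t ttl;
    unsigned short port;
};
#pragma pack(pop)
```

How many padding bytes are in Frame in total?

@0: magic [2B, align 2] → 2
@2: proto [1B, align 1] → 3
+1 pad (align 2)
@4: window [2B, align 2] → 6
@6: checksum [18B, align 2] → 24
@24: ttl [2B, align 2] → 26
@26: port [2B, align 2] → 28
size 28, align 2
data bytes 27, size 28 → padding 1

1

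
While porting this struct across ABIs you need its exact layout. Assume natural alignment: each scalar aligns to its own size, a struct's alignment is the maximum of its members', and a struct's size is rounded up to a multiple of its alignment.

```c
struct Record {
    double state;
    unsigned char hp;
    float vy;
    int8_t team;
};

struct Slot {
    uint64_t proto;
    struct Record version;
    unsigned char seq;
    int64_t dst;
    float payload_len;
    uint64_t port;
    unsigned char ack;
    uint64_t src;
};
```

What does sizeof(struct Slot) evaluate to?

80 bytes

Record: state at 0 (size 8, align 8) → ends 8; hp at 8 (size 1, align 1) → ends 9; pad 3 to align 4 for vy; vy at 12 (size 4, align 4) → ends 16; team at 16 (size 1, align 1) → ends 17; tail pad 7 to reach multiple of 8; total 24 bytes, alignment 8
proto at 0 (size 8, align 8) → ends 8
version at 8 (size 24, align 8) → ends 32
seq at 32 (size 1, align 1) → ends 33
pad 7 to align 8 for dst
dst at 40 (size 8, align 8) → ends 48
payload_len at 48 (size 4, align 4) → ends 52
pad 4 to align 8 for port
port at 56 (size 8, align 8) → ends 64
ack at 64 (size 1, align 1) → ends 65
pad 7 to align 8 for src
src at 72 (size 8, align 8) → ends 80
total 80 bytes, alignment 8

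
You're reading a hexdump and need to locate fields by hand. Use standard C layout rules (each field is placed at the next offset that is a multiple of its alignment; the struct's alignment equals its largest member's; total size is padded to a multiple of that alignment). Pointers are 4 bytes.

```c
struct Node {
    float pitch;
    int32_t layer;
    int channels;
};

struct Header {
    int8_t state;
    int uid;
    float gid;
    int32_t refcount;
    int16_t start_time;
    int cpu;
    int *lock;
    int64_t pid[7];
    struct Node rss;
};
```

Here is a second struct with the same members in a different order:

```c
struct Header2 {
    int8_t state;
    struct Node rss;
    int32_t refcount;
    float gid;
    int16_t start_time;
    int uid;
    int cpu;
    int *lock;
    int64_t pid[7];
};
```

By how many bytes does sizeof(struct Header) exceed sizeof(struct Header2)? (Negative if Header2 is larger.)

8

Node: pitch at 0 (size 4, align 4) → ends 4; layer at 4 (size 4, align 4) → ends 8; channels at 8 (size 4, align 4) → ends 12; total 12 bytes, alignment 4
state at 0 (size 1, align 1) → ends 1
pad 3 to align 4 for uid
uid at 4 (size 4, align 4) → ends 8
gid at 8 (size 4, align 4) → ends 12
refcount at 12 (size 4, align 4) → ends 16
start_time at 16 (size 2, align 2) → ends 18
pad 2 to align 4 for cpu
cpu at 20 (size 4, align 4) → ends 24
lock at 24 (size 4, align 4) → ends 28
pad 4 to align 8 for pid
pid at 32 (size 56, align 8) → ends 88
rss at 88 (size 12, align 4) → ends 100
tail pad 4 to reach multiple of 8
total 104 bytes, alignment 8
— Header2 —
state at 0 (size 1, align 1) → ends 1
pad 3 to align 4 for rss
rss at 4 (size 12, align 4) → ends 16
refcount at 16 (size 4, align 4) → ends 20
gid at 20 (size 4, align 4) → ends 24
start_time at 24 (size 2, align 2) → ends 26
pad 2 to align 4 for uid
uid at 28 (size 4, align 4) → ends 32
cpu at 32 (size 4, align 4) → ends 36
lock at 36 (size 4, align 4) → ends 40
pid at 40 (size 56, align 8) → ends 96
total 96 bytes, alignment 8
104 − 96 = 8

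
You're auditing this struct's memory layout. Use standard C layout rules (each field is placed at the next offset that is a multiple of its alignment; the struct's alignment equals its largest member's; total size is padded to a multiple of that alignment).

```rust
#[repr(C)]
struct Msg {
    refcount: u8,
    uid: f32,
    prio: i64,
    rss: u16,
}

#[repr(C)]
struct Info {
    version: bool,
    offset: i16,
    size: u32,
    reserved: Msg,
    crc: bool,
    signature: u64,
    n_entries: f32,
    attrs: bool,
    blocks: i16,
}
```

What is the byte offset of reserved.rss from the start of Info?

Msg: @0: refcount [1B, align 1] → 1; +3 pad (align 4); @4: uid [4B, align 4] → 8; @8: prio [8B, align 8] → 16; @16: rss [2B, align 2] → 18; +6 tail pad (align 8); size 24, align 8
@0: version [1B, align 1] → 1
+1 pad (align 2)
@2: offset [2B, align 2] → 4
@4: size [4B, align 4] → 8
@8: reserved [24B, align 8] → 32
within Msg: rss at 16
8 + 16 = 24

24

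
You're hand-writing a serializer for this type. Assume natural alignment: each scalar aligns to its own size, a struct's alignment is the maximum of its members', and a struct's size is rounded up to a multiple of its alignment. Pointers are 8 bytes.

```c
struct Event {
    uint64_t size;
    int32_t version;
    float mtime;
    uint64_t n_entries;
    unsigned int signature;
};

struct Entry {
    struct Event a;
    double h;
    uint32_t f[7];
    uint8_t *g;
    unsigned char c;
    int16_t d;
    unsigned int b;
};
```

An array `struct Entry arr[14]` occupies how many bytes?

1232

Event: size at 0 (size 8, align 8) → ends 8; version at 8 (size 4, align 4) → ends 12; mtime at 12 (size 4, align 4) → ends 16; n_entries at 16 (size 8, align 8) → ends 24; signature at 24 (size 4, align 4) → ends 28; tail pad 4 to reach multiple of 8; total 32 bytes, alignment 8
a at 0 (size 32, align 8) → ends 32
h at 32 (size 8, align 8) → ends 40
f at 40 (size 28, align 4) → ends 68
pad 4 to align 8 for g
g at 72 (size 8, align 8) → ends 80
c at 80 (size 1, align 1) → ends 81
pad 1 to align 2 for d
d at 82 (size 2, align 2) → ends 84
b at 84 (size 4, align 4) → ends 88
total 88 bytes, alignment 8
array of 14: 14 × 88 = 1232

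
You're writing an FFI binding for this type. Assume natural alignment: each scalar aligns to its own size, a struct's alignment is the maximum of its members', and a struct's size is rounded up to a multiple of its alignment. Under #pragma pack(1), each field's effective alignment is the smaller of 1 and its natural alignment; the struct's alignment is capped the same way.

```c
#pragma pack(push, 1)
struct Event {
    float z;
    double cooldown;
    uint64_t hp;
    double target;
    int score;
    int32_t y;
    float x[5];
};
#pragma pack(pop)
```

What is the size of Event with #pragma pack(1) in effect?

56

0..4  z  (4B, 1-aligned)
4..12  cooldown  (8B, 1-aligned)
12..20  hp  (8B, 1-aligned)
20..28  target  (8B, 1-aligned)
28..32  score  (4B, 1-aligned)
32..36  y  (4B, 1-aligned)
36..56  x  (20B, 1-aligned)
sizeof = 56, alignof = 1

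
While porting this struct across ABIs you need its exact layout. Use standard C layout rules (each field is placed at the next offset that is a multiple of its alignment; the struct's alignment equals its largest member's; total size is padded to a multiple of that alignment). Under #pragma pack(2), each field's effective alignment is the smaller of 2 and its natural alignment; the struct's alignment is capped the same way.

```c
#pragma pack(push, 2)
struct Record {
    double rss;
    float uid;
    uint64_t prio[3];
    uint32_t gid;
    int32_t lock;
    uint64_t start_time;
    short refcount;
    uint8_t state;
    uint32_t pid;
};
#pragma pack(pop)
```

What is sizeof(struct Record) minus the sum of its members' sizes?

1

rss at 0 (size 8, align 2) → ends 8
uid at 8 (size 4, align 2) → ends 12
prio at 12 (size 24, align 2) → ends 36
gid at 36 (size 4, align 2) → ends 40
lock at 40 (size 4, align 2) → ends 44
start_time at 44 (size 8, align 2) → ends 52
refcount at 52 (size 2, align 2) → ends 54
state at 54 (size 1, align 1) → ends 55
pad 1 to align 2 for pid
pid at 56 (size 4, align 2) → ends 60
total 60 bytes, alignment 2
data bytes 59, size 60 → padding 1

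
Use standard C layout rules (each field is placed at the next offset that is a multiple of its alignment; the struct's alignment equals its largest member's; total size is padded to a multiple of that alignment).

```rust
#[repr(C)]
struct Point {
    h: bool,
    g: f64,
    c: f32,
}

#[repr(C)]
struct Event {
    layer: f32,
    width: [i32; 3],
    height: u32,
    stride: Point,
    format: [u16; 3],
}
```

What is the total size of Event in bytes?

Point: h at 0 (size 1, align 1) → ends 1; pad 7 to align 8 for g; g at 8 (size 8, align 8) → ends 16; c at 16 (size 4, align 4) → ends 20; tail pad 4 to reach multiple of 8; total 24 bytes, alignment 8
layer at 0 (size 4, align 4) → ends 4
width at 4 (size 12, align 4) → ends 16
height at 16 (size 4, align 4) → ends 20
pad 4 to align 8 for stride
stride at 24 (size 24, align 8) → ends 48
format at 48 (size 6, align 2) → ends 54
tail pad 2 to reach multiple of 8
total 56 bytes, alignment 8

56 bytes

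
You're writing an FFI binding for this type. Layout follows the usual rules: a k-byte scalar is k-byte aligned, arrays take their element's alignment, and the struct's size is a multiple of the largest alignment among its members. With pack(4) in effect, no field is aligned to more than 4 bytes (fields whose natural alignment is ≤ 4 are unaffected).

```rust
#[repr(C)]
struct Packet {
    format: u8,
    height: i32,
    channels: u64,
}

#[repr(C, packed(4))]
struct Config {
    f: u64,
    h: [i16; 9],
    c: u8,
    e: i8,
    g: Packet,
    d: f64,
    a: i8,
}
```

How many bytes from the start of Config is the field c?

Packet: 0..1  format  (1B, 1-aligned); 1..4  -- padding (3B); 4..8  height  (4B, 4-aligned); 8..16  channels  (8B, 8-aligned); sizeof = 16, alignof = 8
0..8  f  (8B, 4-aligned)
8..26  h  (18B, 2-aligned)
26..27  c  (1B, 1-aligned)

26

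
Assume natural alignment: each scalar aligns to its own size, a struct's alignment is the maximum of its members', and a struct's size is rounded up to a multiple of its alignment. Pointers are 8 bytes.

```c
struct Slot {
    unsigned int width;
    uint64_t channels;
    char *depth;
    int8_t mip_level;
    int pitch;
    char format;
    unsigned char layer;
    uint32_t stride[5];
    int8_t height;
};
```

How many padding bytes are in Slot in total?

16

@0: width [4B, align 4] → 4
+4 pad (align 8)
@8: channels [8B, align 8] → 16
@16: depth [8B, align 8] → 24
@24: mip_level [1B, align 1] → 25
+3 pad (align 4)
@28: pitch [4B, align 4] → 32
@32: format [1B, align 1] → 33
@33: layer [1B, align 1] → 34
+2 pad (align 4)
@36: stride [20B, align 4] → 56
@56: height [1B, align 1] → 57
+7 tail pad (align 8)
size 64, align 8
data bytes 48, size 64 → padding 16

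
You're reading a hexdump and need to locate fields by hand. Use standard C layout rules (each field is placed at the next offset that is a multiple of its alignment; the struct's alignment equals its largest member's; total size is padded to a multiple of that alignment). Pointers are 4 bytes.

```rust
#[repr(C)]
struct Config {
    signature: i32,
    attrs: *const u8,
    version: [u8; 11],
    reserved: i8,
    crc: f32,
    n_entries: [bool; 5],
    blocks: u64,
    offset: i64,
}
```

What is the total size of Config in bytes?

0..4  signature  (4B, 4-aligned)
4..8  attrs  (4B, 4-aligned)
8..19  version  (11B, 1-aligned)
19..20  reserved  (1B, 1-aligned)
20..24  crc  (4B, 4-aligned)
24..29  n_entries  (5B, 1-aligned)
29..32  -- padding (3B)
32..40  blocks  (8B, 8-aligned)
40..48  offset  (8B, 8-aligned)
sizeof = 48, alignof = 8

48 bytes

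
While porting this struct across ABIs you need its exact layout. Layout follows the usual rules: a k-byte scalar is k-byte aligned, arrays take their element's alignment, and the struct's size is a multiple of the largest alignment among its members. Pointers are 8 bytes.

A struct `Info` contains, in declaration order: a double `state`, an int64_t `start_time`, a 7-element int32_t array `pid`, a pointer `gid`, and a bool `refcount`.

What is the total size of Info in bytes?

0..8  state  (8B, 8-aligned)
8..16  start_time  (8B, 8-aligned)
16..44  pid  (28B, 4-aligned)
44..48  -- padding (4B)
48..56  gid  (8B, 8-aligned)
56..57  refcount  (1B, 1-aligned)
57..64  -- tail padding (7B)
sizeof = 64, alignof = 8

64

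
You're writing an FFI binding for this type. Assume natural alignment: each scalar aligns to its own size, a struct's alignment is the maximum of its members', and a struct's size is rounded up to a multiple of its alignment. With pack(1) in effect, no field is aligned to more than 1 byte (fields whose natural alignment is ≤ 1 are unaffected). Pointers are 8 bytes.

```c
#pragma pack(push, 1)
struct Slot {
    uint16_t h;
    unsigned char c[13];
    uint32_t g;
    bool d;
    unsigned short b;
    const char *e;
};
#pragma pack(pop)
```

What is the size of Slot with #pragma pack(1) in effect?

30

@0: h [2B, align 1] → 2
@2: c [13B, align 1] → 15
@15: g [4B, align 1] → 19
@19: d [1B, align 1] → 20
@20: b [2B, align 1] → 22
@22: e [8B, align 1] → 30
size 30, align 1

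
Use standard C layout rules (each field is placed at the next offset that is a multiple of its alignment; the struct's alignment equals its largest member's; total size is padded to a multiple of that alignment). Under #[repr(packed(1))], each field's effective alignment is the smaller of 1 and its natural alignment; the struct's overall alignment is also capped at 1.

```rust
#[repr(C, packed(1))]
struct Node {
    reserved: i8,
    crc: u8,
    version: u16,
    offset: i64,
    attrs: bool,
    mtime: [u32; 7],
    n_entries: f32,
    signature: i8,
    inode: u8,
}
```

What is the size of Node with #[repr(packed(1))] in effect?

47

reserved at 0 (size 1, align 1) → ends 1
crc at 1 (size 1, align 1) → ends 2
version at 2 (size 2, align 1) → ends 4
offset at 4 (size 8, align 1) → ends 12
attrs at 12 (size 1, align 1) → ends 13
mtime at 13 (size 28, align 1) → ends 41
n_entries at 41 (size 4, align 1) → ends 45
signature at 45 (size 1, align 1) → ends 46
inode at 46 (size 1, align 1) → ends 47
total 47 bytes, alignment 1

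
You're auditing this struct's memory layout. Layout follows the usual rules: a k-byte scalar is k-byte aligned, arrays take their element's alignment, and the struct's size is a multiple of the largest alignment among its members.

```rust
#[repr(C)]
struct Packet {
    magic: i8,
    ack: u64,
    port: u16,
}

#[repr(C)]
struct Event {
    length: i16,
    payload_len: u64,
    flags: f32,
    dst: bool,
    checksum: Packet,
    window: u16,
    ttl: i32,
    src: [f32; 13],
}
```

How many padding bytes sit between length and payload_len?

Packet: magic at 0 (size 1, align 1) → ends 1; pad 7 to align 8 for ack; ack at 8 (size 8, align 8) → ends 16; port at 16 (size 2, align 2) → ends 18; tail pad 6 to reach multiple of 8; total 24 bytes, alignment 8
length at 0 (size 2, align 2) → ends 2
pad 6 to align 8 for payload_len
payload_len at 8 (size 8, align 8) → ends 16

6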